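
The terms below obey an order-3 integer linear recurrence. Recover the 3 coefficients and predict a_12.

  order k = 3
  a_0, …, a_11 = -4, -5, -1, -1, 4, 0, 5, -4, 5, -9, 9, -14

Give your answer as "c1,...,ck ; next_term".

0,1,-1 ; 18

  a_3 = 0·-1 + 1·-5 + -1·-4 = -1
  a_4 = 0·-1 + 1·-1 + -1·-5 = 4
  a_5 = 0·4 + 1·-1 + -1·-1 = 0
  a_6 = 0·0 + 1·4 + -1·-1 = 5
  a_7 = 0·5 + 1·0 + -1·4 = -4
  a_8 = 0·-4 + 1·5 + -1·0 = 5
  a_9 = 0·5 + 1·-4 + -1·5 = -9
  a_10 = 0·-9 + 1·5 + -1·-4 = 9
  a_11 = 0·9 + 1·-9 + -1·5 = -14
  a_12 = 0·-14 + 1·9 + -1·-9 = 18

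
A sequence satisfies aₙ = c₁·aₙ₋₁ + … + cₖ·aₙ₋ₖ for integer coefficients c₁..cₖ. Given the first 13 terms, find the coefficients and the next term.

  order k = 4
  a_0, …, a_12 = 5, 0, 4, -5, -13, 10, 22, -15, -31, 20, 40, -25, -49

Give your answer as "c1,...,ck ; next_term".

0,-2,0,-1 ; 30

  a_4 = 0·-5 + -2·4 + 0·0 + -1·5 = -13
  a_5 = 0·-13 + -2·-5 + 0·4 + -1·0 = 10
  a_6 = 0·10 + -2·-13 + 0·-5 + -1·4 = 22
  a_7 = 0·22 + -2·10 + 0·-13 + -1·-5 = -15
  a_8 = 0·-15 + -2·22 + 0·10 + -1·-13 = -31
  a_9 = 0·-31 + -2·-15 + 0·22 + -1·10 = 20
  a_10 = 0·20 + -2·-31 + 0·-15 + -1·22 = 40
  a_11 = 0·40 + -2·20 + 0·-31 + -1·-15 = -25
  a_12 = 0·-25 + -2·40 + 0·20 + -1·-31 = -49
  a_13 = 0·-49 + -2·-25 + 0·40 + -1·20 = 30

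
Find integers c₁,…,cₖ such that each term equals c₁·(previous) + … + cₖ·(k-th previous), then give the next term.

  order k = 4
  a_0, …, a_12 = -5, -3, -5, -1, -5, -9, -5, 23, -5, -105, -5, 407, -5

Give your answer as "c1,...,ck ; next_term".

  a_4 = 0·-1 + -3·-5 + 0·-3 + 4·-5 = -5
  a_5 = 0·-5 + -3·-1 + 0·-5 + 4·-3 = -9
  a_6 = 0·-9 + -3·-5 + 0·-1 + 4·-5 = -5
  a_7 = 0·-5 + -3·-9 + 0·-5 + 4·-1 = 23
  a_8 = 0·23 + -3·-5 + 0·-9 + 4·-5 = -5
  a_9 = 0·-5 + -3·23 + 0·-5 + 4·-9 = -105
  a_10 = 0·-105 + -3·-5 + 0·23 + 4·-5 = -5
  a_11 = 0·-5 + -3·-105 + 0·-5 + 4·23 = 407
  a_12 = 0·407 + -3·-5 + 0·-105 + 4·-5 = -5
  a_13 = 0·-5 + -3·407 + 0·-5 + 4·-105 = -1641

0,-3,0,4 ; -1641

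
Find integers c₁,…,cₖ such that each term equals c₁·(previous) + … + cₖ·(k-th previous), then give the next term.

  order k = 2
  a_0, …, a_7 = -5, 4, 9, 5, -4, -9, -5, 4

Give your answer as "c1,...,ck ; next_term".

1,-1 ; 9

  a_2 = 1·4 + -1·-5 = 9
  a_3 = 1·9 + -1·4 = 5
  a_4 = 1·5 + -1·9 = -4
  a_5 = 1·-4 + -1·5 = -9
  a_6 = 1·-9 + -1·-4 = -5
  a_7 = 1·-5 + -1·-9 = 4
  a_8 = 1·4 + -1·-5 = 9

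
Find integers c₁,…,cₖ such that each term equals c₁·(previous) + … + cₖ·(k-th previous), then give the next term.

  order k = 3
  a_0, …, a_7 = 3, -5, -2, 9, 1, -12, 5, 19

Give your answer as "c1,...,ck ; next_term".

1,-1,2 ; -10

  a_3 = 1·-2 + -1·-5 + 2·3 = 9
  a_4 = 1·9 + -1·-2 + 2·-5 = 1
  a_5 = 1·1 + -1·9 + 2·-2 = -12
  a_6 = 1·-12 + -1·1 + 2·9 = 5
  a_7 = 1·5 + -1·-12 + 2·1 = 19
  a_8 = 1·19 + -1·5 + 2·-12 = -10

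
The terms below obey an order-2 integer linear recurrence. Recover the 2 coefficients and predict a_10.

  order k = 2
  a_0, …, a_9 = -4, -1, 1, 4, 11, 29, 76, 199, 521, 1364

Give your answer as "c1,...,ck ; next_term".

  a_2 = 3·-1 + -1·-4 = 1
  a_3 = 3·1 + -1·-1 = 4
  a_4 = 3·4 + -1·1 = 11
  a_5 = 3·11 + -1·4 = 29
  a_6 = 3·29 + -1·11 = 76
  a_7 = 3·76 + -1·29 = 199
  a_8 = 3·199 + -1·76 = 521
  a_9 = 3·521 + -1·199 = 1364
  a_10 = 3·1364 + -1·521 = 3571

3,-1 ; 3571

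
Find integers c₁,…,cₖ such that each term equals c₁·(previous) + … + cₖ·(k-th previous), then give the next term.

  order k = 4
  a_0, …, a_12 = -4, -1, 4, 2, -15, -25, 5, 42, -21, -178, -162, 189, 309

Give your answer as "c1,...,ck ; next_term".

  a_4 = 2·2 + -3·4 + 3·-1 + 1·-4 = -15
  a_5 = 2·-15 + -3·2 + 3·4 + 1·-1 = -25
  a_6 = 2·-25 + -3·-15 + 3·2 + 1·4 = 5
  a_7 = 2·5 + -3·-25 + 3·-15 + 1·2 = 42
  a_8 = 2·42 + -3·5 + 3·-25 + 1·-15 = -21
  a_9 = 2·-21 + -3·42 + 3·5 + 1·-25 = -178
  a_10 = 2·-178 + -3·-21 + 3·42 + 1·5 = -162
  a_11 = 2·-162 + -3·-178 + 3·-21 + 1·42 = 189
  a_12 = 2·189 + -3·-162 + 3·-178 + 1·-21 = 309
  a_13 = 2·309 + -3·189 + 3·-162 + 1·-178 = -613

2,-3,3,1 ; -613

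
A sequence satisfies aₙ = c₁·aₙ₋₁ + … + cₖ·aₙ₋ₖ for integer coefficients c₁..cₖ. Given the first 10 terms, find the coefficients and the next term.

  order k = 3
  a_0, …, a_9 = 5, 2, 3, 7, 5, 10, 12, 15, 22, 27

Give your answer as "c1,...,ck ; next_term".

0,1,1 ; 37

  a_3 = 0·3 + 1·2 + 1·5 = 7
  a_4 = 0·7 + 1·3 + 1·2 = 5
  a_5 = 0·5 + 1·7 + 1·3 = 10
  a_6 = 0·10 + 1·5 + 1·7 = 12
  a_7 = 0·12 + 1·10 + 1·5 = 15
  a_8 = 0·15 + 1·12 + 1·10 = 22
  a_9 = 0·22 + 1·15 + 1·12 = 27
  a_10 = 0·27 + 1·22 + 1·15 = 37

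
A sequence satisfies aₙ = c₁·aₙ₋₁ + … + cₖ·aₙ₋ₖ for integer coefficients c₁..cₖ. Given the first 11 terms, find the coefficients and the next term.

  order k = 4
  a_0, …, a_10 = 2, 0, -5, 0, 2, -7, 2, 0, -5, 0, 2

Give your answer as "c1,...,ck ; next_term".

-1,0,1,1 ; -7

  a_4 = -1·0 + 0·-5 + 1·0 + 1·2 = 2
  a_5 = -1·2 + 0·0 + 1·-5 + 1·0 = -7
  a_6 = -1·-7 + 0·2 + 1·0 + 1·-5 = 2
  a_7 = -1·2 + 0·-7 + 1·2 + 1·0 = 0
  a_8 = -1·0 + 0·2 + 1·-7 + 1·2 = -5
  a_9 = -1·-5 + 0·0 + 1·2 + 1·-7 = 0
  a_10 = -1·0 + 0·-5 + 1·0 + 1·2 = 2
  a_11 = -1·2 + 0·0 + 1·-5 + 1·0 = -7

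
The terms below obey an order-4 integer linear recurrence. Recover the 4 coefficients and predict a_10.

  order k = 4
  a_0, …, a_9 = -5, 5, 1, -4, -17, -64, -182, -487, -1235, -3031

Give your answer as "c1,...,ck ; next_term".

  a_4 = 3·-4 + 0·1 + -3·5 + -2·-5 = -17
  a_5 = 3·-17 + 0·-4 + -3·1 + -2·5 = -64
  a_6 = 3·-64 + 0·-17 + -3·-4 + -2·1 = -182
  a_7 = 3·-182 + 0·-64 + -3·-17 + -2·-4 = -487
  a_8 = 3·-487 + 0·-182 + -3·-64 + -2·-17 = -1235
  a_9 = 3·-1235 + 0·-487 + -3·-182 + -2·-64 = -3031
  a_10 = 3·-3031 + 0·-1235 + -3·-487 + -2·-182 = -7268

3,0,-3,-2 ; -7268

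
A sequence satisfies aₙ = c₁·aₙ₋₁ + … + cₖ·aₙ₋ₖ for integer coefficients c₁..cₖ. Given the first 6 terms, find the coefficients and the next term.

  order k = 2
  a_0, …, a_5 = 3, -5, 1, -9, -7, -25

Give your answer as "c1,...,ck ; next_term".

  a_2 = 1·-5 + 2·3 = 1
  a_3 = 1·1 + 2·-5 = -9
  a_4 = 1·-9 + 2·1 = -7
  a_5 = 1·-7 + 2·-9 = -25
  a_6 = 1·-25 + 2·-7 = -39

1,2 ; -39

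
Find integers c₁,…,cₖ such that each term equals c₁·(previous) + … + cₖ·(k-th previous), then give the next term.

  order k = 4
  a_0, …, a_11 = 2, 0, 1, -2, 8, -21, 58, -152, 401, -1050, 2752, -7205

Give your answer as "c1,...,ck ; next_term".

  a_4 = -3·-2 + 0·1 + 3·0 + 1·2 = 8
  a_5 = -3·8 + 0·-2 + 3·1 + 1·0 = -21
  a_6 = -3·-21 + 0·8 + 3·-2 + 1·1 = 58
  a_7 = -3·58 + 0·-21 + 3·8 + 1·-2 = -152
  a_8 = -3·-152 + 0·58 + 3·-21 + 1·8 = 401
  a_9 = -3·401 + 0·-152 + 3·58 + 1·-21 = -1050
  a_10 = -3·-1050 + 0·401 + 3·-152 + 1·58 = 2752
  a_11 = -3·2752 + 0·-1050 + 3·401 + 1·-152 = -7205
  a_12 = -3·-7205 + 0·2752 + 3·-1050 + 1·401 = 18866

-3,0,3,1 ; 18866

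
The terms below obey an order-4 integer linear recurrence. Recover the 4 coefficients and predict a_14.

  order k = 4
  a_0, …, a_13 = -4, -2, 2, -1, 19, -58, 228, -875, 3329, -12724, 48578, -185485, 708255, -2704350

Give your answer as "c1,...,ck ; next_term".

-3,3,-1,-2 ; 10326144

  a_4 = -3·-1 + 3·2 + -1·-2 + -2·-4 = 19
  a_5 = -3·19 + 3·-1 + -1·2 + -2·-2 = -58
  a_6 = -3·-58 + 3·19 + -1·-1 + -2·2 = 228
  a_7 = -3·228 + 3·-58 + -1·19 + -2·-1 = -875
  a_8 = -3·-875 + 3·228 + -1·-58 + -2·19 = 3329
  a_9 = -3·3329 + 3·-875 + -1·228 + -2·-58 = -12724
  a_10 = -3·-12724 + 3·3329 + -1·-875 + -2·228 = 48578
  a_11 = -3·48578 + 3·-12724 + -1·3329 + -2·-875 = -185485
  a_12 = -3·-185485 + 3·48578 + -1·-12724 + -2·3329 = 708255
  a_13 = -3·708255 + 3·-185485 + -1·48578 + -2·-12724 = -2704350
  a_14 = -3·-2704350 + 3·708255 + -1·-185485 + -2·48578 = 10326144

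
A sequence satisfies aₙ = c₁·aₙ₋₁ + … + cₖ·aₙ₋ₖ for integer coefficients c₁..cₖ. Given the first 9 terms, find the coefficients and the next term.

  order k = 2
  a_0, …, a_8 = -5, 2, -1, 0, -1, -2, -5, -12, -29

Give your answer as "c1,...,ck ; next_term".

2,1 ; -70

  a_2 = 2·2 + 1·-5 = -1
  a_3 = 2·-1 + 1·2 = 0
  a_4 = 2·0 + 1·-1 = -1
  a_5 = 2·-1 + 1·0 = -2
  a_6 = 2·-2 + 1·-1 = -5
  a_7 = 2·-5 + 1·-2 = -12
  a_8 = 2·-12 + 1·-5 = -29
  a_9 = 2·-29 + 1·-12 = -70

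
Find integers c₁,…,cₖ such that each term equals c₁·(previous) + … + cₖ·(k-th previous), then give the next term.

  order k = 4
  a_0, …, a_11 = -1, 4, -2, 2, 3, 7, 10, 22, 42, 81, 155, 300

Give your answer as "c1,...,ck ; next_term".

1,1,1,1 ; 578

  a_4 = 1·2 + 1·-2 + 1·4 + 1·-1 = 3
  a_5 = 1·3 + 1·2 + 1·-2 + 1·4 = 7
  a_6 = 1·7 + 1·3 + 1·2 + 1·-2 = 10
  a_7 = 1·10 + 1·7 + 1·3 + 1·2 = 22
  a_8 = 1·22 + 1·10 + 1·7 + 1·3 = 42
  a_9 = 1·42 + 1·22 + 1·10 + 1·7 = 81
  a_10 = 1·81 + 1·42 + 1·22 + 1·10 = 155
  a_11 = 1·155 + 1·81 + 1·42 + 1·22 = 300
  a_12 = 1·300 + 1·155 + 1·81 + 1·42 = 578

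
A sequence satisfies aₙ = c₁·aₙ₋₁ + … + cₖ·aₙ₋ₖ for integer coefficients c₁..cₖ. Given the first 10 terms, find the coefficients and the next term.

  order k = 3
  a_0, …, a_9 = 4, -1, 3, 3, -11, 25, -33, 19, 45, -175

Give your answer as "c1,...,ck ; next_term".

  a_3 = -2·3 + -1·-1 + 2·4 = 3
  a_4 = -2·3 + -1·3 + 2·-1 = -11
  a_5 = -2·-11 + -1·3 + 2·3 = 25
  a_6 = -2·25 + -1·-11 + 2·3 = -33
  a_7 = -2·-33 + -1·25 + 2·-11 = 19
  a_8 = -2·19 + -1·-33 + 2·25 = 45
  a_9 = -2·45 + -1·19 + 2·-33 = -175
  a_10 = -2·-175 + -1·45 + 2·19 = 343

-2,-1,2 ; 343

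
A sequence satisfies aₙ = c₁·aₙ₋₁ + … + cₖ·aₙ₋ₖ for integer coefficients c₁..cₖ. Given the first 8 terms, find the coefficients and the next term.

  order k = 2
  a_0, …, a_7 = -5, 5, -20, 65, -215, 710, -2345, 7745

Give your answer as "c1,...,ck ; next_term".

-3,1 ; -25580

  a_2 = -3·5 + 1·-5 = -20
  a_3 = -3·-20 + 1·5 = 65
  a_4 = -3·65 + 1·-20 = -215
  a_5 = -3·-215 + 1·65 = 710
  a_6 = -3·710 + 1·-215 = -2345
  a_7 = -3·-2345 + 1·710 = 7745
  a_8 = -3·7745 + 1·-2345 = -25580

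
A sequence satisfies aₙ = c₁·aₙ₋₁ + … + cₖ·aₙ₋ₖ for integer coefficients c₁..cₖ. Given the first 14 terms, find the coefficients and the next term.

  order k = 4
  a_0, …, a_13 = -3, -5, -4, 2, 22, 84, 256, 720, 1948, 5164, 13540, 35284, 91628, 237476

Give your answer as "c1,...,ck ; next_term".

  a_4 = 3·2 + 0·-4 + -2·-5 + -2·-3 = 22
  a_5 = 3·22 + 0·2 + -2·-4 + -2·-5 = 84
  a_6 = 3·84 + 0·22 + -2·2 + -2·-4 = 256
  a_7 = 3·256 + 0·84 + -2·22 + -2·2 = 720
  a_8 = 3·720 + 0·256 + -2·84 + -2·22 = 1948
  a_9 = 3·1948 + 0·720 + -2·256 + -2·84 = 5164
  a_10 = 3·5164 + 0·1948 + -2·720 + -2·256 = 13540
  a_11 = 3·13540 + 0·5164 + -2·1948 + -2·720 = 35284
  a_12 = 3·35284 + 0·13540 + -2·5164 + -2·1948 = 91628
  a_13 = 3·91628 + 0·35284 + -2·13540 + -2·5164 = 237476
  a_14 = 3·237476 + 0·91628 + -2·35284 + -2·13540 = 614780

3,0,-2,-2 ; 614780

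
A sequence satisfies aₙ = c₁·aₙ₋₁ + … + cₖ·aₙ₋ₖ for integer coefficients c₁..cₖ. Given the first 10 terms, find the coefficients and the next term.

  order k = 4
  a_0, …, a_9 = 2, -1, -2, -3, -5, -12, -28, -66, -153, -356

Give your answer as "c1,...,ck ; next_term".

  a_4 = 2·-3 + 1·-2 + -1·-1 + 1·2 = -5
  a_5 = 2·-5 + 1·-3 + -1·-2 + 1·-1 = -12
  a_6 = 2·-12 + 1·-5 + -1·-3 + 1·-2 = -28
  a_7 = 2·-28 + 1·-12 + -1·-5 + 1·-3 = -66
  a_8 = 2·-66 + 1·-28 + -1·-12 + 1·-5 = -153
  a_9 = 2·-153 + 1·-66 + -1·-28 + 1·-12 = -356
  a_10 = 2·-356 + 1·-153 + -1·-66 + 1·-28 = -827

2,1,-1,1 ; -827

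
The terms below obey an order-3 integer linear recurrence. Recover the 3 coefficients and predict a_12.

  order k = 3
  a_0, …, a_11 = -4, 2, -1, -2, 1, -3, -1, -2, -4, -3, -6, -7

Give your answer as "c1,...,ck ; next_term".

  a_3 = 0·-1 + 1·2 + 1·-4 = -2
  a_4 = 0·-2 + 1·-1 + 1·2 = 1
  a_5 = 0·1 + 1·-2 + 1·-1 = -3
  a_6 = 0·-3 + 1·1 + 1·-2 = -1
  a_7 = 0·-1 + 1·-3 + 1·1 = -2
  a_8 = 0·-2 + 1·-1 + 1·-3 = -4
  a_9 = 0·-4 + 1·-2 + 1·-1 = -3
  a_10 = 0·-3 + 1·-4 + 1·-2 = -6
  a_11 = 0·-6 + 1·-3 + 1·-4 = -7
  a_12 = 0·-7 + 1·-6 + 1·-3 = -9

0,1,1 ; -9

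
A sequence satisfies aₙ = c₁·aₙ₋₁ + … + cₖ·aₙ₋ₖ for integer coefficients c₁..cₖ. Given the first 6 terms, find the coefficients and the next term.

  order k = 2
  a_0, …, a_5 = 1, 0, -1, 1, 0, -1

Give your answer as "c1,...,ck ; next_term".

  a_2 = -1·0 + -1·1 = -1
  a_3 = -1·-1 + -1·0 = 1
  a_4 = -1·1 + -1·-1 = 0
  a_5 = -1·0 + -1·1 = -1
  a_6 = -1·-1 + -1·0 = 1

-1,-1 ; 1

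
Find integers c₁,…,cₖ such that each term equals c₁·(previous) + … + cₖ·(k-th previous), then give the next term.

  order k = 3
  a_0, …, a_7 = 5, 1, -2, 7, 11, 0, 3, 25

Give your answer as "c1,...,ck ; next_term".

  a_3 = 1·-2 + -1·1 + 2·5 = 7
  a_4 = 1·7 + -1·-2 + 2·1 = 11
  a_5 = 1·11 + -1·7 + 2·-2 = 0
  a_6 = 1·0 + -1·11 + 2·7 = 3
  a_7 = 1·3 + -1·0 + 2·11 = 25
  a_8 = 1·25 + -1·3 + 2·0 = 22

1,-1,2 ; 22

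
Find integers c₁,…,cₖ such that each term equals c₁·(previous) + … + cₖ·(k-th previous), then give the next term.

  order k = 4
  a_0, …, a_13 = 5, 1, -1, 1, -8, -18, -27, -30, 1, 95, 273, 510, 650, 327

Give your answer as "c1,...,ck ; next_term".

  a_4 = 2·1 + -1·-1 + -1·1 + -2·5 = -8
  a_5 = 2·-8 + -1·1 + -1·-1 + -2·1 = -18
  a_6 = 2·-18 + -1·-8 + -1·1 + -2·-1 = -27
  a_7 = 2·-27 + -1·-18 + -1·-8 + -2·1 = -30
  a_8 = 2·-30 + -1·-27 + -1·-18 + -2·-8 = 1
  a_9 = 2·1 + -1·-30 + -1·-27 + -2·-18 = 95
  a_10 = 2·95 + -1·1 + -1·-30 + -2·-27 = 273
  a_11 = 2·273 + -1·95 + -1·1 + -2·-30 = 510
  a_12 = 2·510 + -1·273 + -1·95 + -2·1 = 650
  a_13 = 2·650 + -1·510 + -1·273 + -2·95 = 327
  a_14 = 2·327 + -1·650 + -1·510 + -2·273 = -1052

2,-1,-1,-2 ; -1052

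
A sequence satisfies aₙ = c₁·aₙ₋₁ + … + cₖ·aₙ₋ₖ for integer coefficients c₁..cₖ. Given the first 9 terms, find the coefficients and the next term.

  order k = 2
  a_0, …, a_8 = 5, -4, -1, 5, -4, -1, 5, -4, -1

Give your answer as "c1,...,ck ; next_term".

-1,-1 ; 5

  a_2 = -1·-4 + -1·5 = -1
  a_3 = -1·-1 + -1·-4 = 5
  a_4 = -1·5 + -1·-1 = -4
  a_5 = -1·-4 + -1·5 = -1
  a_6 = -1·-1 + -1·-4 = 5
  a_7 = -1·5 + -1·-1 = -4
  a_8 = -1·-4 + -1·5 = -1
  a_9 = -1·-1 + -1·-4 = 5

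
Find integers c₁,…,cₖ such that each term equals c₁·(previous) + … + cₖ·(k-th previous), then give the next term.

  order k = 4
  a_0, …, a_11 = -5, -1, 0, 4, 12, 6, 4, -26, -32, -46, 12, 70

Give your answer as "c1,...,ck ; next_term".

0,1,-2,-2 ; 168

  a_4 = 0·4 + 1·0 + -2·-1 + -2·-5 = 12
  a_5 = 0·12 + 1·4 + -2·0 + -2·-1 = 6
  a_6 = 0·6 + 1·12 + -2·4 + -2·0 = 4
  a_7 = 0·4 + 1·6 + -2·12 + -2·4 = -26
  a_8 = 0·-26 + 1·4 + -2·6 + -2·12 = -32
  a_9 = 0·-32 + 1·-26 + -2·4 + -2·6 = -46
  a_10 = 0·-46 + 1·-32 + -2·-26 + -2·4 = 12
  a_11 = 0·12 + 1·-46 + -2·-32 + -2·-26 = 70
  a_12 = 0·70 + 1·12 + -2·-46 + -2·-32 = 168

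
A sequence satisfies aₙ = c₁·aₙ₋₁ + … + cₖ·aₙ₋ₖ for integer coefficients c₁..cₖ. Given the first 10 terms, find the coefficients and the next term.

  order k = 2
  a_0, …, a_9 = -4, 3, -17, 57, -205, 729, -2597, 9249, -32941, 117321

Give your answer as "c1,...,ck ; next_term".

-3,2 ; -417845

  a_2 = -3·3 + 2·-4 = -17
  a_3 = -3·-17 + 2·3 = 57
  a_4 = -3·57 + 2·-17 = -205
  a_5 = -3·-205 + 2·57 = 729
  a_6 = -3·729 + 2·-205 = -2597
  a_7 = -3·-2597 + 2·729 = 9249
  a_8 = -3·9249 + 2·-2597 = -32941
  a_9 = -3·-32941 + 2·9249 = 117321
  a_10 = -3·117321 + 2·-32941 = -417845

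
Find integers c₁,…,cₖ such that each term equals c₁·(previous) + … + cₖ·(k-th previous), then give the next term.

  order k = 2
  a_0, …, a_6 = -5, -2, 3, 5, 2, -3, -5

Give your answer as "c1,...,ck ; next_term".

  a_2 = 1·-2 + -1·-5 = 3
  a_3 = 1·3 + -1·-2 = 5
  a_4 = 1·5 + -1·3 = 2
  a_5 = 1·2 + -1·5 = -3
  a_6 = 1·-3 + -1·2 = -5
  a_7 = 1·-5 + -1·-3 = -2

1,-1 ; -2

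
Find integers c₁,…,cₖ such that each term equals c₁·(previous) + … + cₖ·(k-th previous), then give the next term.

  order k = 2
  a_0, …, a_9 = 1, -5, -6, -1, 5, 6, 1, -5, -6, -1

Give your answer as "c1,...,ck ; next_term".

1,-1 ; 5

  a_2 = 1·-5 + -1·1 = -6
  a_3 = 1·-6 + -1·-5 = -1
  a_4 = 1·-1 + -1·-6 = 5
  a_5 = 1·5 + -1·-1 = 6
  a_6 = 1·6 + -1·5 = 1
  a_7 = 1·1 + -1·6 = -5
  a_8 = 1·-5 + -1·1 = -6
  a_9 = 1·-6 + -1·-5 = -1
  a_10 = 1·-1 + -1·-6 = 5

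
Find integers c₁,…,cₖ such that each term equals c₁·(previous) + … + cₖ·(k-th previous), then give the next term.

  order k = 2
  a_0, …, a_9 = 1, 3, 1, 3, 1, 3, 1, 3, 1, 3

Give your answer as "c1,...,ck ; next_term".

0,1 ; 1

  a_2 = 0·3 + 1·1 = 1
  a_3 = 0·1 + 1·3 = 3
  a_4 = 0·3 + 1·1 = 1
  a_5 = 0·1 + 1·3 = 3
  a_6 = 0·3 + 1·1 = 1
  a_7 = 0·1 + 1·3 = 3
  a_8 = 0·3 + 1·1 = 1
  a_9 = 0·1 + 1·3 = 3
  a_10 = 0·3 + 1·1 = 1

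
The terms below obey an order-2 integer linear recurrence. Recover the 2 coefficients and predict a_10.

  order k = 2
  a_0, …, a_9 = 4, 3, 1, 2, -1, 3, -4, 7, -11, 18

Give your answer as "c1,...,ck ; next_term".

  a_2 = -1·3 + 1·4 = 1
  a_3 = -1·1 + 1·3 = 2
  a_4 = -1·2 + 1·1 = -1
  a_5 = -1·-1 + 1·2 = 3
  a_6 = -1·3 + 1·-1 = -4
  a_7 = -1·-4 + 1·3 = 7
  a_8 = -1·7 + 1·-4 = -11
  a_9 = -1·-11 + 1·7 = 18
  a_10 = -1·18 + 1·-11 = -29

-1,1 ; -29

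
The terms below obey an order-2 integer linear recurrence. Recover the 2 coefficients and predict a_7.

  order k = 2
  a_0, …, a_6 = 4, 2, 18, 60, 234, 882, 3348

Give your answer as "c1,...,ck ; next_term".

3,3 ; 12690

  a_2 = 3·2 + 3·4 = 18
  a_3 = 3·18 + 3·2 = 60
  a_4 = 3·60 + 3·18 = 234
  a_5 = 3·234 + 3·60 = 882
  a_6 = 3·882 + 3·234 = 3348
  a_7 = 3·3348 + 3·882 = 12690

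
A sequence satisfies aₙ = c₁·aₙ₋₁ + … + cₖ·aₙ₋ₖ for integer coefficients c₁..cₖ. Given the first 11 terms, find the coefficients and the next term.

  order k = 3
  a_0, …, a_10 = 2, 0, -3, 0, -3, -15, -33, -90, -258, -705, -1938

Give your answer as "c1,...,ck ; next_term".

2,1,3 ; -5355

  a_3 = 2·-3 + 1·0 + 3·2 = 0
  a_4 = 2·0 + 1·-3 + 3·0 = -3
  a_5 = 2·-3 + 1·0 + 3·-3 = -15
  a_6 = 2·-15 + 1·-3 + 3·0 = -33
  a_7 = 2·-33 + 1·-15 + 3·-3 = -90
  a_8 = 2·-90 + 1·-33 + 3·-15 = -258
  a_9 = 2·-258 + 1·-90 + 3·-33 = -705
  a_10 = 2·-705 + 1·-258 + 3·-90 = -1938
  a_11 = 2·-1938 + 1·-705 + 3·-258 = -5355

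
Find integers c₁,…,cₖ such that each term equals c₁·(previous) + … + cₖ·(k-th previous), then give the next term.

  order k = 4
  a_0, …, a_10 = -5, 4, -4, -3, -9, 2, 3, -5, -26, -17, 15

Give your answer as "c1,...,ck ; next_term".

  a_4 = 1·-3 + -1·-4 + 0·4 + 2·-5 = -9
  a_5 = 1·-9 + -1·-3 + 0·-4 + 2·4 = 2
  a_6 = 1·2 + -1·-9 + 0·-3 + 2·-4 = 3
  a_7 = 1·3 + -1·2 + 0·-9 + 2·-3 = -5
  a_8 = 1·-5 + -1·3 + 0·2 + 2·-9 = -26
  a_9 = 1·-26 + -1·-5 + 0·3 + 2·2 = -17
  a_10 = 1·-17 + -1·-26 + 0·-5 + 2·3 = 15
  a_11 = 1·15 + -1·-17 + 0·-26 + 2·-5 = 22

1,-1,0,2 ; 22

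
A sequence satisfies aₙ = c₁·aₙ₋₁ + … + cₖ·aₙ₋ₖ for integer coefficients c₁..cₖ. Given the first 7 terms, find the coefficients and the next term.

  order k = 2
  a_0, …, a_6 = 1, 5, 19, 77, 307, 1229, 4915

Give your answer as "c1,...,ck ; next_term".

  a_2 = 3·5 + 4·1 = 19
  a_3 = 3·19 + 4·5 = 77
  a_4 = 3·77 + 4·19 = 307
  a_5 = 3·307 + 4·77 = 1229
  a_6 = 3·1229 + 4·307 = 4915
  a_7 = 3·4915 + 4·1229 = 19661

3,4 ; 19661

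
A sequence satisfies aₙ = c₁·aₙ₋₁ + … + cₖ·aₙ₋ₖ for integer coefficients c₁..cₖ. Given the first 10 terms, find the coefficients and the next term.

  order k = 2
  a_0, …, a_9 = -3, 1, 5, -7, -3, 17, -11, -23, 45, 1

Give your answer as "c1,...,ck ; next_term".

-1,-2 ; -91

  a_2 = -1·1 + -2·-3 = 5
  a_3 = -1·5 + -2·1 = -7
  a_4 = -1·-7 + -2·5 = -3
  a_5 = -1·-3 + -2·-7 = 17
  a_6 = -1·17 + -2·-3 = -11
  a_7 = -1·-11 + -2·17 = -23
  a_8 = -1·-23 + -2·-11 = 45
  a_9 = -1·45 + -2·-23 = 1
  a_10 = -1·1 + -2·45 = -91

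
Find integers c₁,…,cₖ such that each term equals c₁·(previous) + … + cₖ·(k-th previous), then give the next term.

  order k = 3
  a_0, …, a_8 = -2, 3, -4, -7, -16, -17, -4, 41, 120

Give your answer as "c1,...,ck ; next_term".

  a_3 = 2·-4 + -1·3 + -2·-2 = -7
  a_4 = 2·-7 + -1·-4 + -2·3 = -16
  a_5 = 2·-16 + -1·-7 + -2·-4 = -17
  a_6 = 2·-17 + -1·-16 + -2·-7 = -4
  a_7 = 2·-4 + -1·-17 + -2·-16 = 41
  a_8 = 2·41 + -1·-4 + -2·-17 = 120
  a_9 = 2·120 + -1·41 + -2·-4 = 207

2,-1,-2 ; 207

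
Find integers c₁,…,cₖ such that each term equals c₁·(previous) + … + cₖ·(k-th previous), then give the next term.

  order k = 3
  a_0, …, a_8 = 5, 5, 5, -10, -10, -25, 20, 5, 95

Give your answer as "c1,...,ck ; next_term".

  a_3 = 0·5 + 1·5 + -3·5 = -10
  a_4 = 0·-10 + 1·5 + -3·5 = -10
  a_5 = 0·-10 + 1·-10 + -3·5 = -25
  a_6 = 0·-25 + 1·-10 + -3·-10 = 20
  a_7 = 0·20 + 1·-25 + -3·-10 = 5
  a_8 = 0·5 + 1·20 + -3·-25 = 95
  a_9 = 0·95 + 1·5 + -3·20 = -55

0,1,-3 ; -55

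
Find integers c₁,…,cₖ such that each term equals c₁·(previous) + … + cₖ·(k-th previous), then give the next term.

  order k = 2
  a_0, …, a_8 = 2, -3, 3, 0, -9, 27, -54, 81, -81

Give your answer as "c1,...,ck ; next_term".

  a_2 = -3·-3 + -3·2 = 3
  a_3 = -3·3 + -3·-3 = 0
  a_4 = -3·0 + -3·3 = -9
  a_5 = -3·-9 + -3·0 = 27
  a_6 = -3·27 + -3·-9 = -54
  a_7 = -3·-54 + -3·27 = 81
  a_8 = -3·81 + -3·-54 = -81
  a_9 = -3·-81 + -3·81 = 0

-3,-3 ; 0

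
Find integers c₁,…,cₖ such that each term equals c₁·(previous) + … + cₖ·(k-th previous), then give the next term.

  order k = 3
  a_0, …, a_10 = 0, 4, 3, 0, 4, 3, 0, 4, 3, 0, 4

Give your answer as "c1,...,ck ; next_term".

  a_3 = 0·3 + 0·4 + 1·0 = 0
  a_4 = 0·0 + 0·3 + 1·4 = 4
  a_5 = 0·4 + 0·0 + 1·3 = 3
  a_6 = 0·3 + 0·4 + 1·0 = 0
  a_7 = 0·0 + 0·3 + 1·4 = 4
  a_8 = 0·4 + 0·0 + 1·3 = 3
  a_9 = 0·3 + 0·4 + 1·0 = 0
  a_10 = 0·0 + 0·3 + 1·4 = 4
  a_11 = 0·4 + 0·0 + 1·3 = 3

0,0,1 ; 3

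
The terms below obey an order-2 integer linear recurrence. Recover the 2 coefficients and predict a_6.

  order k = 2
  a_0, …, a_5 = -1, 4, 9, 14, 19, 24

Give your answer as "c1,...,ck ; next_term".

2,-1 ; 29

  a_2 = 2·4 + -1·-1 = 9
  a_3 = 2·9 + -1·4 = 14
  a_4 = 2·14 + -1·9 = 19
  a_5 = 2·19 + -1·14 = 24
  a_6 = 2·24 + -1·19 = 29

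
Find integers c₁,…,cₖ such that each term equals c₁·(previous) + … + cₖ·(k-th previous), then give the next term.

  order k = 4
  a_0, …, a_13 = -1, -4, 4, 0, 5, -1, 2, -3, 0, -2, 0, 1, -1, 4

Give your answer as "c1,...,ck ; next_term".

  a_4 = -1·0 + 1·4 + 0·-4 + -1·-1 = 5
  a_5 = -1·5 + 1·0 + 0·4 + -1·-4 = -1
  a_6 = -1·-1 + 1·5 + 0·0 + -1·4 = 2
  a_7 = -1·2 + 1·-1 + 0·5 + -1·0 = -3
  a_8 = -1·-3 + 1·2 + 0·-1 + -1·5 = 0
  a_9 = -1·0 + 1·-3 + 0·2 + -1·-1 = -2
  a_10 = -1·-2 + 1·0 + 0·-3 + -1·2 = 0
  a_11 = -1·0 + 1·-2 + 0·0 + -1·-3 = 1
  a_12 = -1·1 + 1·0 + 0·-2 + -1·0 = -1
  a_13 = -1·-1 + 1·1 + 0·0 + -1·-2 = 4
  a_14 = -1·4 + 1·-1 + 0·1 + -1·0 = -5

-1,1,0,-1 ; -5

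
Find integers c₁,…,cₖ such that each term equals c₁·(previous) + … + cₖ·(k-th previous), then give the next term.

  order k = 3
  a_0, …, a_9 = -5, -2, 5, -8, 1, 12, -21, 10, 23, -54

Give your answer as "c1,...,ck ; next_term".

-1,-1,1 ; 41

  a_3 = -1·5 + -1·-2 + 1·-5 = -8
  a_4 = -1·-8 + -1·5 + 1·-2 = 1
  a_5 = -1·1 + -1·-8 + 1·5 = 12
  a_6 = -1·12 + -1·1 + 1·-8 = -21
  a_7 = -1·-21 + -1·12 + 1·1 = 10
  a_8 = -1·10 + -1·-21 + 1·12 = 23
  a_9 = -1·23 + -1·10 + 1·-21 = -54
  a_10 = -1·-54 + -1·23 + 1·10 = 41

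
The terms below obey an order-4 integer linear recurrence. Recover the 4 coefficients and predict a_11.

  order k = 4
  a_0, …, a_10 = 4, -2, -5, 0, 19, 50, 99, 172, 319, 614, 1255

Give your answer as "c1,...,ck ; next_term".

  a_4 = 2·0 + 1·-5 + -4·-2 + 4·4 = 19
  a_5 = 2·19 + 1·0 + -4·-5 + 4·-2 = 50
  a_6 = 2·50 + 1·19 + -4·0 + 4·-5 = 99
  a_7 = 2·99 + 1·50 + -4·19 + 4·0 = 172
  a_8 = 2·172 + 1·99 + -4·50 + 4·19 = 319
  a_9 = 2·319 + 1·172 + -4·99 + 4·50 = 614
  a_10 = 2·614 + 1·319 + -4·172 + 4·99 = 1255
  a_11 = 2·1255 + 1·614 + -4·319 + 4·172 = 2536

2,1,-4,4 ; 2536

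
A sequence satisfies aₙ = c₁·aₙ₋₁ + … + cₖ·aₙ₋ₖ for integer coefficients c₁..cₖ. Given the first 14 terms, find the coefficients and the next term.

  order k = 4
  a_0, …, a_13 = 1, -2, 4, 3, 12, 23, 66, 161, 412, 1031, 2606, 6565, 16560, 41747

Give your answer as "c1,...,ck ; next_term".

  a_4 = 2·3 + 1·4 + 0·-2 + 2·1 = 12
  a_5 = 2·12 + 1·3 + 0·4 + 2·-2 = 23
  a_6 = 2·23 + 1·12 + 0·3 + 2·4 = 66
  a_7 = 2·66 + 1·23 + 0·12 + 2·3 = 161
  a_8 = 2·161 + 1·66 + 0·23 + 2·12 = 412
  a_9 = 2·412 + 1·161 + 0·66 + 2·23 = 1031
  a_10 = 2·1031 + 1·412 + 0·161 + 2·66 = 2606
  a_11 = 2·2606 + 1·1031 + 0·412 + 2·161 = 6565
  a_12 = 2·6565 + 1·2606 + 0·1031 + 2·412 = 16560
  a_13 = 2·16560 + 1·6565 + 0·2606 + 2·1031 = 41747
  a_14 = 2·41747 + 1·16560 + 0·6565 + 2·2606 = 105266

2,1,0,2 ; 105266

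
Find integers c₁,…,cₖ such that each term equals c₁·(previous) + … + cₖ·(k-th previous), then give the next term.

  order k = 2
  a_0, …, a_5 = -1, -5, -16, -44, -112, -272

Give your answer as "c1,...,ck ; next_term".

  a_2 = 4·-5 + -4·-1 = -16
  a_3 = 4·-16 + -4·-5 = -44
  a_4 = 4·-44 + -4·-16 = -112
  a_5 = 4·-112 + -4·-44 = -272
  a_6 = 4·-272 + -4·-112 = -640

4,-4 ; -640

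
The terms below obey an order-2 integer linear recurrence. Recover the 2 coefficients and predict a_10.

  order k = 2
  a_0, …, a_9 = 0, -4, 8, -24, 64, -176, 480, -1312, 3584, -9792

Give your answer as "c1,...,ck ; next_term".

  a_2 = -2·-4 + 2·0 = 8
  a_3 = -2·8 + 2·-4 = -24
  a_4 = -2·-24 + 2·8 = 64
  a_5 = -2·64 + 2·-24 = -176
  a_6 = -2·-176 + 2·64 = 480
  a_7 = -2·480 + 2·-176 = -1312
  a_8 = -2·-1312 + 2·480 = 3584
  a_9 = -2·3584 + 2·-1312 = -9792
  a_10 = -2·-9792 + 2·3584 = 26752

-2,2 ; 26752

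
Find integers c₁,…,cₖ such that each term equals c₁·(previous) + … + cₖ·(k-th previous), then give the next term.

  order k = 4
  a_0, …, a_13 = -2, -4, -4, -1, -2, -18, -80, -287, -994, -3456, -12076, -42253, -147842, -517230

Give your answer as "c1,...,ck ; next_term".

4,-2,0,3 ; -1809464

  a_4 = 4·-1 + -2·-4 + 0·-4 + 3·-2 = -2
  a_5 = 4·-2 + -2·-1 + 0·-4 + 3·-4 = -18
  a_6 = 4·-18 + -2·-2 + 0·-1 + 3·-4 = -80
  a_7 = 4·-80 + -2·-18 + 0·-2 + 3·-1 = -287
  a_8 = 4·-287 + -2·-80 + 0·-18 + 3·-2 = -994
  a_9 = 4·-994 + -2·-287 + 0·-80 + 3·-18 = -3456
  a_10 = 4·-3456 + -2·-994 + 0·-287 + 3·-80 = -12076
  a_11 = 4·-12076 + -2·-3456 + 0·-994 + 3·-287 = -42253
  a_12 = 4·-42253 + -2·-12076 + 0·-3456 + 3·-994 = -147842
  a_13 = 4·-147842 + -2·-42253 + 0·-12076 + 3·-3456 = -517230
  a_14 = 4·-517230 + -2·-147842 + 0·-42253 + 3·-12076 = -1809464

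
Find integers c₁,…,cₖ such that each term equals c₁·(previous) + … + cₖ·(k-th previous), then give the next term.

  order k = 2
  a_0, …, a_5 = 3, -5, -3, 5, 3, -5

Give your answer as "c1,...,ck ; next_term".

  a_2 = 0·-5 + -1·3 = -3
  a_3 = 0·-3 + -1·-5 = 5
  a_4 = 0·5 + -1·-3 = 3
  a_5 = 0·3 + -1·5 = -5
  a_6 = 0·-5 + -1·3 = -3

0,-1 ; -3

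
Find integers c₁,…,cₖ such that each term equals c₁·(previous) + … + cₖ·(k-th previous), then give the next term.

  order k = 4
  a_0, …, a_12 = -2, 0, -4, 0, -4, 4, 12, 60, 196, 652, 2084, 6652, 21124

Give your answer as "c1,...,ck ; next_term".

3,2,-4,-2 ; 67036

  a_4 = 3·0 + 2·-4 + -4·0 + -2·-2 = -4
  a_5 = 3·-4 + 2·0 + -4·-4 + -2·0 = 4
  a_6 = 3·4 + 2·-4 + -4·0 + -2·-4 = 12
  a_7 = 3·12 + 2·4 + -4·-4 + -2·0 = 60
  a_8 = 3·60 + 2·12 + -4·4 + -2·-4 = 196
  a_9 = 3·196 + 2·60 + -4·12 + -2·4 = 652
  a_10 = 3·652 + 2·196 + -4·60 + -2·12 = 2084
  a_11 = 3·2084 + 2·652 + -4·196 + -2·60 = 6652
  a_12 = 3·6652 + 2·2084 + -4·652 + -2·196 = 21124
  a_13 = 3·21124 + 2·6652 + -4·2084 + -2·652 = 67036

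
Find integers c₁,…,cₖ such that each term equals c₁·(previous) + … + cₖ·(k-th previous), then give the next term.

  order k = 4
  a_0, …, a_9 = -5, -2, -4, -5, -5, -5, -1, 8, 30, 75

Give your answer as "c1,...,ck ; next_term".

  a_4 = 2·-5 + 1·-4 + -2·-2 + -1·-5 = -5
  a_5 = 2·-5 + 1·-5 + -2·-4 + -1·-2 = -5
  a_6 = 2·-5 + 1·-5 + -2·-5 + -1·-4 = -1
  a_7 = 2·-1 + 1·-5 + -2·-5 + -1·-5 = 8
  a_8 = 2·8 + 1·-1 + -2·-5 + -1·-5 = 30
  a_9 = 2·30 + 1·8 + -2·-1 + -1·-5 = 75
  a_10 = 2·75 + 1·30 + -2·8 + -1·-1 = 165

2,1,-2,-1 ; 165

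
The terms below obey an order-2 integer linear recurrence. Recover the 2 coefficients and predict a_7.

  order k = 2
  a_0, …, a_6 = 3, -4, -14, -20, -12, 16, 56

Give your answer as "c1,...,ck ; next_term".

2,-2 ; 80

  a_2 = 2·-4 + -2·3 = -14
  a_3 = 2·-14 + -2·-4 = -20
  a_4 = 2·-20 + -2·-14 = -12
  a_5 = 2·-12 + -2·-20 = 16
  a_6 = 2·16 + -2·-12 = 56
  a_7 = 2·56 + -2·16 = 80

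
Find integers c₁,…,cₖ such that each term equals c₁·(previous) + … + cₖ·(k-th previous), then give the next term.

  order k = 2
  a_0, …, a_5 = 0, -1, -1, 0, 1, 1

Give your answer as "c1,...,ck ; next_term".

1,-1 ; 0

  a_2 = 1·-1 + -1·0 = -1
  a_3 = 1·-1 + -1·-1 = 0
  a_4 = 1·0 + -1·-1 = 1
  a_5 = 1·1 + -1·0 = 1
  a_6 = 1·1 + -1·1 = 0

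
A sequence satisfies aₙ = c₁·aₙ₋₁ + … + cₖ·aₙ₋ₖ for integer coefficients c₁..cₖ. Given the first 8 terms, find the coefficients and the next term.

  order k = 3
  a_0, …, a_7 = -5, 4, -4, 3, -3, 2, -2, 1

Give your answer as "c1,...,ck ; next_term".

  a_3 = -1·-4 + 1·4 + 1·-5 = 3
  a_4 = -1·3 + 1·-4 + 1·4 = -3
  a_5 = -1·-3 + 1·3 + 1·-4 = 2
  a_6 = -1·2 + 1·-3 + 1·3 = -2
  a_7 = -1·-2 + 1·2 + 1·-3 = 1
  a_8 = -1·1 + 1·-2 + 1·2 = -1

-1,1,1 ; -1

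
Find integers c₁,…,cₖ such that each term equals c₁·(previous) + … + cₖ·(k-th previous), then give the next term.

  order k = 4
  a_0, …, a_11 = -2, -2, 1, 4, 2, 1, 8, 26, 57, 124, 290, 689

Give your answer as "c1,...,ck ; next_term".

  a_4 = 2·4 + 0·1 + 1·-2 + 2·-2 = 2
  a_5 = 2·2 + 0·4 + 1·1 + 2·-2 = 1
  a_6 = 2·1 + 0·2 + 1·4 + 2·1 = 8
  a_7 = 2·8 + 0·1 + 1·2 + 2·4 = 26
  a_8 = 2·26 + 0·8 + 1·1 + 2·2 = 57
  a_9 = 2·57 + 0·26 + 1·8 + 2·1 = 124
  a_10 = 2·124 + 0·57 + 1·26 + 2·8 = 290
  a_11 = 2·290 + 0·124 + 1·57 + 2·26 = 689
  a_12 = 2·689 + 0·290 + 1·124 + 2·57 = 1616

2,0,1,2 ; 1616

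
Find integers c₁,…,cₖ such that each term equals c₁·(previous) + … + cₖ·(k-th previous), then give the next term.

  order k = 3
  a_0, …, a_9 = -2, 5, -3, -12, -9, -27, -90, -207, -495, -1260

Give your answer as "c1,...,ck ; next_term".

  a_3 = 2·-3 + 0·5 + 3·-2 = -12
  a_4 = 2·-12 + 0·-3 + 3·5 = -9
  a_5 = 2·-9 + 0·-12 + 3·-3 = -27
  a_6 = 2·-27 + 0·-9 + 3·-12 = -90
  a_7 = 2·-90 + 0·-27 + 3·-9 = -207
  a_8 = 2·-207 + 0·-90 + 3·-27 = -495
  a_9 = 2·-495 + 0·-207 + 3·-90 = -1260
  a_10 = 2·-1260 + 0·-495 + 3·-207 = -3141

2,0,3 ; -3141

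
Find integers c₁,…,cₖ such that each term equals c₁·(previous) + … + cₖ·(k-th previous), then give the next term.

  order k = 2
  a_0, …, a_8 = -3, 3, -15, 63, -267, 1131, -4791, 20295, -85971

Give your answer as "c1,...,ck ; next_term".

-4,1 ; 364179

  a_2 = -4·3 + 1·-3 = -15
  a_3 = -4·-15 + 1·3 = 63
  a_4 = -4·63 + 1·-15 = -267
  a_5 = -4·-267 + 1·63 = 1131
  a_6 = -4·1131 + 1·-267 = -4791
  a_7 = -4·-4791 + 1·1131 = 20295
  a_8 = -4·20295 + 1·-4791 = -85971
  a_9 = -4·-85971 + 1·20295 = 364179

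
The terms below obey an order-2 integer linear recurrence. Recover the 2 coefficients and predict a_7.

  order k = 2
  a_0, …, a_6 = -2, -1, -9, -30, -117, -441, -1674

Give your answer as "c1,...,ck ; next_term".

3,3 ; -6345

  a_2 = 3·-1 + 3·-2 = -9
  a_3 = 3·-9 + 3·-1 = -30
  a_4 = 3·-30 + 3·-9 = -117
  a_5 = 3·-117 + 3·-30 = -441
  a_6 = 3·-441 + 3·-117 = -1674
  a_7 = 3·-1674 + 3·-441 = -6345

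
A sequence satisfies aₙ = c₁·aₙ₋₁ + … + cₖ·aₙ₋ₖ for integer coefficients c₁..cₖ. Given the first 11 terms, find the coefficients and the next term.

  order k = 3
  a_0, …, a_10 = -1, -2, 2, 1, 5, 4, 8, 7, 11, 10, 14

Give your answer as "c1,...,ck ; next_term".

1,1,-1 ; 13

  a_3 = 1·2 + 1·-2 + -1·-1 = 1
  a_4 = 1·1 + 1·2 + -1·-2 = 5
  a_5 = 1·5 + 1·1 + -1·2 = 4
  a_6 = 1·4 + 1·5 + -1·1 = 8
  a_7 = 1·8 + 1·4 + -1·5 = 7
  a_8 = 1·7 + 1·8 + -1·4 = 11
  a_9 = 1·11 + 1·7 + -1·8 = 10
  a_10 = 1·10 + 1·11 + -1·7 = 14
  a_11 = 1·14 + 1·10 + -1·11 = 13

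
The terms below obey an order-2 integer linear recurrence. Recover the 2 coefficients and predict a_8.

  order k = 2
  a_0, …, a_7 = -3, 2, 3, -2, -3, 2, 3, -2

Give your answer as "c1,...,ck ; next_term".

0,-1 ; -3

  a_2 = 0·2 + -1·-3 = 3
  a_3 = 0·3 + -1·2 = -2
  a_4 = 0·-2 + -1·3 = -3
  a_5 = 0·-3 + -1·-2 = 2
  a_6 = 0·2 + -1·-3 = 3
  a_7 = 0·3 + -1·2 = -2
  a_8 = 0·-2 + -1·3 = -3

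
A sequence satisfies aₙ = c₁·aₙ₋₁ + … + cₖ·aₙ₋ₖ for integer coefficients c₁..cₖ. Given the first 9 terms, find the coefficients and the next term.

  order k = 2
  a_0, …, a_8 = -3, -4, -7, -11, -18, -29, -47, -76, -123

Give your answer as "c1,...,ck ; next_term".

1,1 ; -199

  a_2 = 1·-4 + 1·-3 = -7
  a_3 = 1·-7 + 1·-4 = -11
  a_4 = 1·-11 + 1·-7 = -18
  a_5 = 1·-18 + 1·-11 = -29
  a_6 = 1·-29 + 1·-18 = -47
  a_7 = 1·-47 + 1·-29 = -76
  a_8 = 1·-76 + 1·-47 = -123
  a_9 = 1·-123 + 1·-76 = -199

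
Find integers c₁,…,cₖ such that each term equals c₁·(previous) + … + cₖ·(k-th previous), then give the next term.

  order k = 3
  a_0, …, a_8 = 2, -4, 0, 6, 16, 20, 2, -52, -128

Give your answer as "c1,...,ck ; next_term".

2,-2,-1 ; -154

  a_3 = 2·0 + -2·-4 + -1·2 = 6
  a_4 = 2·6 + -2·0 + -1·-4 = 16
  a_5 = 2·16 + -2·6 + -1·0 = 20
  a_6 = 2·20 + -2·16 + -1·6 = 2
  a_7 = 2·2 + -2·20 + -1·16 = -52
  a_8 = 2·-52 + -2·2 + -1·20 = -128
  a_9 = 2·-128 + -2·-52 + -1·2 = -154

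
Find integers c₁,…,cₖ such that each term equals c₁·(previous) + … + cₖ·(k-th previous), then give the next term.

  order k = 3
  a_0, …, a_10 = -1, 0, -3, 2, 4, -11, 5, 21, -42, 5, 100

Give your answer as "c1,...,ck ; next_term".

-1,-2,1 ; -152

  a_3 = -1·-3 + -2·0 + 1·-1 = 2
  a_4 = -1·2 + -2·-3 + 1·0 = 4
  a_5 = -1·4 + -2·2 + 1·-3 = -11
  a_6 = -1·-11 + -2·4 + 1·2 = 5
  a_7 = -1·5 + -2·-11 + 1·4 = 21
  a_8 = -1·21 + -2·5 + 1·-11 = -42
  a_9 = -1·-42 + -2·21 + 1·5 = 5
  a_10 = -1·5 + -2·-42 + 1·21 = 100
  a_11 = -1·100 + -2·5 + 1·-42 = -152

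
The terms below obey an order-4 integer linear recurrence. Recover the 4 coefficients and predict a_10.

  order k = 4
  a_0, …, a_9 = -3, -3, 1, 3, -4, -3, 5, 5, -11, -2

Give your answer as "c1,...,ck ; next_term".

  a_4 = -1·3 + -1·1 + -1·-3 + 1·-3 = -4
  a_5 = -1·-4 + -1·3 + -1·1 + 1·-3 = -3
  a_6 = -1·-3 + -1·-4 + -1·3 + 1·1 = 5
  a_7 = -1·5 + -1·-3 + -1·-4 + 1·3 = 5
  a_8 = -1·5 + -1·5 + -1·-3 + 1·-4 = -11
  a_9 = -1·-11 + -1·5 + -1·5 + 1·-3 = -2
  a_10 = -1·-2 + -1·-11 + -1·5 + 1·5 = 13

-1,-1,-1,1 ; 13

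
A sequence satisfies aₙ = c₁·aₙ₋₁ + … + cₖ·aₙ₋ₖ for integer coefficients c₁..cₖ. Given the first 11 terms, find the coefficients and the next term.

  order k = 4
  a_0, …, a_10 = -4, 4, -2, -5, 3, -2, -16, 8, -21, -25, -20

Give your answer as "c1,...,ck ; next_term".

  a_4 = -1·-5 + 1·-2 + 3·4 + 3·-4 = 3
  a_5 = -1·3 + 1·-5 + 3·-2 + 3·4 = -2
  a_6 = -1·-2 + 1·3 + 3·-5 + 3·-2 = -16
  a_7 = -1·-16 + 1·-2 + 3·3 + 3·-5 = 8
  a_8 = -1·8 + 1·-16 + 3·-2 + 3·3 = -21
  a_9 = -1·-21 + 1·8 + 3·-16 + 3·-2 = -25
  a_10 = -1·-25 + 1·-21 + 3·8 + 3·-16 = -20
  a_11 = -1·-20 + 1·-25 + 3·-21 + 3·8 = -44

-1,1,3,3 ; -44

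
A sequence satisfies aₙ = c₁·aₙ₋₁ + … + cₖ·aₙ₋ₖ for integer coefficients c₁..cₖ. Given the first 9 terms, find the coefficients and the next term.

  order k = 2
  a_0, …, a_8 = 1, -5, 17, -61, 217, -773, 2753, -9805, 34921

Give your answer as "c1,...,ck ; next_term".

-3,2 ; -124373

  a_2 = -3·-5 + 2·1 = 17
  a_3 = -3·17 + 2·-5 = -61
  a_4 = -3·-61 + 2·17 = 217
  a_5 = -3·217 + 2·-61 = -773
  a_6 = -3·-773 + 2·217 = 2753
  a_7 = -3·2753 + 2·-773 = -9805
  a_8 = -3·-9805 + 2·2753 = 34921
  a_9 = -3·34921 + 2·-9805 = -124373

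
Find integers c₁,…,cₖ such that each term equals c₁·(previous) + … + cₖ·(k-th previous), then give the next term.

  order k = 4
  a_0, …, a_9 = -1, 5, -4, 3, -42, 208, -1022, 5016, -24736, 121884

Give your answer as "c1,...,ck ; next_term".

-4,4,-2,4 ; -600600

  a_4 = -4·3 + 4·-4 + -2·5 + 4·-1 = -42
  a_5 = -4·-42 + 4·3 + -2·-4 + 4·5 = 208
  a_6 = -4·208 + 4·-42 + -2·3 + 4·-4 = -1022
  a_7 = -4·-1022 + 4·208 + -2·-42 + 4·3 = 5016
  a_8 = -4·5016 + 4·-1022 + -2·208 + 4·-42 = -24736
  a_9 = -4·-24736 + 4·5016 + -2·-1022 + 4·208 = 121884
  a_10 = -4·121884 + 4·-24736 + -2·5016 + 4·-1022 = -600600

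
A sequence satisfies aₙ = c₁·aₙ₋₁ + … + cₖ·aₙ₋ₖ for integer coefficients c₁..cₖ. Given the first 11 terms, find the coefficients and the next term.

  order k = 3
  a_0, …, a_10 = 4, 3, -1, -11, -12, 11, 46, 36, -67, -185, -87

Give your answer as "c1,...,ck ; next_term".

1,-2,-1 ; 350

  a_3 = 1·-1 + -2·3 + -1·4 = -11
  a_4 = 1·-11 + -2·-1 + -1·3 = -12
  a_5 = 1·-12 + -2·-11 + -1·-1 = 11
  a_6 = 1·11 + -2·-12 + -1·-11 = 46
  a_7 = 1·46 + -2·11 + -1·-12 = 36
  a_8 = 1·36 + -2·46 + -1·11 = -67
  a_9 = 1·-67 + -2·36 + -1·46 = -185
  a_10 = 1·-185 + -2·-67 + -1·36 = -87
  a_11 = 1·-87 + -2·-185 + -1·-67 = 350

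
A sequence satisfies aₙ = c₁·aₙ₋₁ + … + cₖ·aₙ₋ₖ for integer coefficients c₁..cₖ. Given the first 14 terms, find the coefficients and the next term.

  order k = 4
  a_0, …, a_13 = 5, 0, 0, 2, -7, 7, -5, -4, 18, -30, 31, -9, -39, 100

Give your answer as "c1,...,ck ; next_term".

-1,0,1,-1 ; -140

  a_4 = -1·2 + 0·0 + 1·0 + -1·5 = -7
  a_5 = -1·-7 + 0·2 + 1·0 + -1·0 = 7
  a_6 = -1·7 + 0·-7 + 1·2 + -1·0 = -5
  a_7 = -1·-5 + 0·7 + 1·-7 + -1·2 = -4
  a_8 = -1·-4 + 0·-5 + 1·7 + -1·-7 = 18
  a_9 = -1·18 + 0·-4 + 1·-5 + -1·7 = -30
  a_10 = -1·-30 + 0·18 + 1·-4 + -1·-5 = 31
  a_11 = -1·31 + 0·-30 + 1·18 + -1·-4 = -9
  a_12 = -1·-9 + 0·31 + 1·-30 + -1·18 = -39
  a_13 = -1·-39 + 0·-9 + 1·31 + -1·-30 = 100
  a_14 = -1·100 + 0·-39 + 1·-9 + -1·31 = -140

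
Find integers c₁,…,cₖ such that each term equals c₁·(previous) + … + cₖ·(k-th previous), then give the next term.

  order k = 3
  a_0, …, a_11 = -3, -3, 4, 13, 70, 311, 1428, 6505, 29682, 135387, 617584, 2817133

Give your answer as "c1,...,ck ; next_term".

  a_3 = 4·4 + 3·-3 + -2·-3 = 13
  a_4 = 4·13 + 3·4 + -2·-3 = 70
  a_5 = 4·70 + 3·13 + -2·4 = 311
  a_6 = 4·311 + 3·70 + -2·13 = 1428
  a_7 = 4·1428 + 3·311 + -2·70 = 6505
  a_8 = 4·6505 + 3·1428 + -2·311 = 29682
  a_9 = 4·29682 + 3·6505 + -2·1428 = 135387
  a_10 = 4·135387 + 3·29682 + -2·6505 = 617584
  a_11 = 4·617584 + 3·135387 + -2·29682 = 2817133
  a_12 = 4·2817133 + 3·617584 + -2·135387 = 12850510

4,3,-2 ; 12850510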